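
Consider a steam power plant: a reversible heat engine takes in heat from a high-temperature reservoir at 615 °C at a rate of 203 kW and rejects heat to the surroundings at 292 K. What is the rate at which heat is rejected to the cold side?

Q̇_C ≈ 66.7 kW

T_H = 615 °C → 615 + 273.15 = 888.15 K.
Carnot efficiency: η = 1 − T_C/T_H = 1 − 292.00/888.15 = 0.6712.
For a reversible cycle Q_C/Q_H = T_C/T_H, so Q_C = 203 × 292.00/888.15 = 66.7 kW.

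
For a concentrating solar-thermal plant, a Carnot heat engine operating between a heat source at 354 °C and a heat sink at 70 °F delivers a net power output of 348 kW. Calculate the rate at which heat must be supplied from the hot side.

Q̇_H ≈ 656 kW

T_H = 354 °C → 354 + 273.15 = 627.15 K.
T_C = 70 °F → (70 − 32) × 5/9 = 21.11 °C = 294.26 K.
Carnot efficiency: η = 1 − T_C/T_H = 1 − 294.26/627.15 = 0.5308.
Q_H = W/η = 348/0.5308 = 656 kW.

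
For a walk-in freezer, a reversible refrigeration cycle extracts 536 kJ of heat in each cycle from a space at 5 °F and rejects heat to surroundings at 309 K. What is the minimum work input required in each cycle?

T_C = 5 °F → (5 − 32) × 5/9 = -15.00 °C = 258.15 K.
COP_R = T_C/(T_H − T_C) = 258.15/50.85 = 5.0767.
W = Q_C/COP_R = 536/5.0767 = 106 kJ.

W_in ≈ 106 kJ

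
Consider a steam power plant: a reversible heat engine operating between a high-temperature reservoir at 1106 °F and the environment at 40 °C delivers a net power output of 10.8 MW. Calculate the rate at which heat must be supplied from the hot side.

Q̇_H ≈ 16.88 MW

T_H = 1106 °F → (1106 − 32) × 5/9 = 596.67 °C = 869.82 K.
T_C = 40 °C → 40 + 273.15 = 313.15 K.
η_rev = 1 − T_C/T_H = 1 − 313.15/869.82 = 0.6400.
Q_H = W/η = 10.8/0.6400 = 16.88 MW.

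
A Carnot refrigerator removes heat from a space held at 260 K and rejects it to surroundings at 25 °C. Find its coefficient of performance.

COP_R ≈ 6.82

T_H = 25 °C → 25 + 273.15 = 298.15 K.
COP_R = T_C/(T_H − T_C) = 260.00/(298.15 − 260.00) = 6.82.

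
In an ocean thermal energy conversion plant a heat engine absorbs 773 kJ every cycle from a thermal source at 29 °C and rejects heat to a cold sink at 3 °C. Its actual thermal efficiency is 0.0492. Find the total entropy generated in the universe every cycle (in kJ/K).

T_H = 29 °C → 29 + 273.15 = 302.15 K.
T_C = 3 °C → 3 + 273.15 = 276.15 K.
W = η·Q_H = 0.0492 × 773 = 38.03 kJ, so Q_C = Q_H − W = 735.0 kJ.
The hot reservoir loses entropy Q_H/T_H = 773/302.15 = 2.558 kJ/K; the cold reservoir gains Q_C/T_C = 735.0/276.15 = 2.661 kJ/K.
ΔS_univ = −Q_H/T_H + Q_C/T_C = 0.1032 kJ/K (> 0, since η = 0.0492 < η_Carnot = 0.086).

ΔS_univ ≈ 0.1032 kJ/K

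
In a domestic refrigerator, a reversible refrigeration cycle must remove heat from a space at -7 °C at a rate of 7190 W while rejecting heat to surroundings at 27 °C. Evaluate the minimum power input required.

Ẇ_in ≈ 919 W

T_H = 27 °C → 27 + 273.15 = 300.15 K.
T_C = -7 °C → -7 + 273.15 = 266.15 K.
COP_R = T_C/(T_H − T_C) = 266.15/34.00 = 7.8279.
W = Q_C/COP_R = 7190/7.8279 = 919 W.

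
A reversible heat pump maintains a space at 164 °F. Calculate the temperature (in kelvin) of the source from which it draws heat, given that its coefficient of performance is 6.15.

T_H = 164 °F → (164 − 32) × 5/9 = 73.33 °C = 346.48 K.
COP_HP = T_H/(T_H − T_C) ⇒ T_C = T_H·(COP_HP − 1)/COP_HP = 346.48 × (6.15 − 1)/6.15 = 290 K.

T_C ≈ 290 K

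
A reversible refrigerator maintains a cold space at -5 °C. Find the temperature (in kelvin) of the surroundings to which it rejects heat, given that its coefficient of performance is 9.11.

T_C = -5 °C → -5 + 273.15 = 268.15 K.
COP_R = T_C/(T_H − T_C) ⇒ T_H = T_C·(1 + 1/COP_R) = 268.15 × (1 + 1/9.11) = 298 K.

T_H ≈ 298 K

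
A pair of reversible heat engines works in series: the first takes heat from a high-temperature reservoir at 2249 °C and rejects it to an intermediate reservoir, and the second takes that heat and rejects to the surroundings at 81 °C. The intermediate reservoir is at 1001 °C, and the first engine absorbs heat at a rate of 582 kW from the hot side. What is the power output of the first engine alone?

Ẇ₁ ≈ 288 kW

T_H = 2249 °C → 2249 + 273.15 = 2522.15 K.
T_C = 81 °C → 81 + 273.15 = 354.15 K.
T_m = 1001 °C → 1001 + 273.15 = 1274.15 K.
First-stage efficiency η₁ = 1 − T_m/T_H = 1 − 1274.15/2522.15 = 0.4948.
W₁ = η₁·Q_H = 0.4948 × 582 = 288 kW.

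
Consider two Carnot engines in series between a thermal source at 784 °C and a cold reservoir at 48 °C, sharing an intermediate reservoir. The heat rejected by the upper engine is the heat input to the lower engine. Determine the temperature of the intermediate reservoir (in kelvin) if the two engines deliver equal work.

T_H = 784 °C → 784 + 273.15 = 1057.15 K.
T_C = 48 °C → 48 + 273.15 = 321.15 K.
For reversible stages Q_m = Q_H·(T_m/T_H). Setting W₁ = Q_H(1 − T_m/T_H) equal to W₂ = Q_m(1 − T_C/T_m) = Q_H·(T_m − T_C)/T_H gives T_H − T_m = T_m − T_C, so T_m = (T_H + T_C)/2 = (1057.15 + 321.15)/2 = 689 K.

T_m ≈ 689 K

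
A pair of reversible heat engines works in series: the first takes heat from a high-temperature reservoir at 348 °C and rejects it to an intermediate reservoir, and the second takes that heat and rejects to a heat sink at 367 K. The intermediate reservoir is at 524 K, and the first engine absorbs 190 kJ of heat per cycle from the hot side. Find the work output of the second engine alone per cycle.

T_H = 348 °C → 348 + 273.15 = 621.15 K.
Heat entering the second stage: Q_m = Q_H·(T_m/T_H) = 190 × 524.00/621.15 = 160.3 kJ.
Second-stage efficiency η₂ = 1 − T_C/T_m = 1 − 367.00/524.00 = 0.2996, so W₂ = η₂·Q_m = 48.02 kJ.

W₂ ≈ 48.02 kJ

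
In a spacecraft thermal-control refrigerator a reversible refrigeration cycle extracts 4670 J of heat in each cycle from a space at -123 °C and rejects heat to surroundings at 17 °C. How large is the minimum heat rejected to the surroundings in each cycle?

T_H = 17 °C → 17 + 273.15 = 290.15 K.
T_C = -123 °C → -123 + 273.15 = 150.15 K.
For a reversible cycle Q_H/Q_C = T_H/T_C, so Q_H = Q_C·T_H/T_C = 4670 × 290.15/150.15 = 9020 J.

Q_H ≈ 9020 J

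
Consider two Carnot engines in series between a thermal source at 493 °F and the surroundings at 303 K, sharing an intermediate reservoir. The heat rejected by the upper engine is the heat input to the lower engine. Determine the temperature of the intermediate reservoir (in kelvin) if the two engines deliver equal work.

T_H = 493 °F → (493 − 32) × 5/9 = 256.11 °C = 529.26 K.
For reversible stages Q_m = Q_H·(T_m/T_H). Setting W₁ = Q_H(1 − T_m/T_H) equal to W₂ = Q_m(1 − T_C/T_m) = Q_H·(T_m − T_C)/T_H gives T_H − T_m = T_m − T_C, so T_m = (T_H + T_C)/2 = (529.26 + 303.00)/2 = 416 K.

T_m ≈ 416 K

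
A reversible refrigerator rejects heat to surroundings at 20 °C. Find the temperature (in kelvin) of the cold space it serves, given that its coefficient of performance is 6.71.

T_H = 20 °C → 20 + 273.15 = 293.15 K.
COP_R = T_C/(T_H − T_C) ⇒ T_C = T_H·COP_R/(1 + COP_R) = 293.15 × 6.71/(1 + 6.71) = 255 K.

T_C ≈ 255 K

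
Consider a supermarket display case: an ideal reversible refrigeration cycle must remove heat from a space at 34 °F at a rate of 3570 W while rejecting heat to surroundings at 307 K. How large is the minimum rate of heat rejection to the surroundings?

T_C = 34 °F → (34 − 32) × 5/9 = 1.11 °C = 274.26 K.
For a reversible cycle Q_H/Q_C = T_H/T_C, so Q_H = Q_C·T_H/T_C = 3570 × 307.00/274.26 = 3996 W.

Q̇_H ≈ 3996 W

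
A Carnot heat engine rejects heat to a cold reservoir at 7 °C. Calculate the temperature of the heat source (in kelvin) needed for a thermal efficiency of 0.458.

T_C = 7 °C → 7 + 273.15 = 280.15 K.
From η = 1 − T_C/T_H, solving for T_H gives T_H = T_C/(1 − η) = 280.15/(1 − 0.458) = 516.9 K.

T_H ≈ 516.9 K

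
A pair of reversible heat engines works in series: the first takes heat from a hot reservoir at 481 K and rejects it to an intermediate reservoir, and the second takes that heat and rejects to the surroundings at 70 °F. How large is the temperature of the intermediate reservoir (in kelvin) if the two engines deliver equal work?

T_m ≈ 388 K

T_C = 70 °F → (70 − 32) × 5/9 = 21.11 °C = 294.26 K.
For reversible stages Q_m = Q_H·(T_m/T_H). Setting W₁ = Q_H(1 − T_m/T_H) equal to W₂ = Q_m(1 − T_C/T_m) = Q_H·(T_m − T_C)/T_H gives T_H − T_m = T_m − T_C, so T_m = (T_H + T_C)/2 = (481.00 + 294.26)/2 = 388 K.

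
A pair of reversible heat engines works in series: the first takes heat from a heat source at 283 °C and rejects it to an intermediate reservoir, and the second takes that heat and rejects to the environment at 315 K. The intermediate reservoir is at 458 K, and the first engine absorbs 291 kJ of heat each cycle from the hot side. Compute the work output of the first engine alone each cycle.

T_H = 283 °C → 283 + 273.15 = 556.15 K.
First-stage efficiency η₁ = 1 − T_m/T_H = 1 − 458.00/556.15 = 0.1765.
W₁ = η₁·Q_H = 0.1765 × 291 = 51.4 kJ.

W₁ ≈ 51.4 kJ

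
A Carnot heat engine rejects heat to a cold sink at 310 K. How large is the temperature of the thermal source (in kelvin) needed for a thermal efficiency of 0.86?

T_H ≈ 2210 K

From η = 1 − T_C/T_H, solving for T_H gives T_H = T_C/(1 − η) = 310.00/(1 − 0.86) = 2210 K.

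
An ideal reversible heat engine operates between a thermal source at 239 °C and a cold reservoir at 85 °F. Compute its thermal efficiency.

η ≈ 0.409

T_H = 239 °C → 239 + 273.15 = 512.15 K.
T_C = 85 °F → (85 − 32) × 5/9 = 29.44 °C = 302.59 K.
For a reversible engine, η = 1 − T_C/T_H = 1 − 302.59/512.15 = 0.409.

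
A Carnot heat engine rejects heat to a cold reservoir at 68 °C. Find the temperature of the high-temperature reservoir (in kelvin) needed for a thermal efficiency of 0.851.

T_C = 68 °C → 68 + 273.15 = 341.15 K.
From η = 1 − T_C/T_H, solving for T_H gives T_H = T_C/(1 − η) = 341.15/(1 − 0.851) = 2290 K.

T_H ≈ 2290 K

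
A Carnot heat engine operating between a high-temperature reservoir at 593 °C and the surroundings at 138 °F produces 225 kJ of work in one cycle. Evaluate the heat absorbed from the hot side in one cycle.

Q_H ≈ 365 kJ

T_H = 593 °C → 593 + 273.15 = 866.15 K.
T_C = 138 °F → (138 − 32) × 5/9 = 58.89 °C = 332.04 K.
The Carnot efficiency is η = 1 − T_C/T_H = 1 − 332.04/866.15 = 0.6166.
Q_H = W/η = 225/0.6166 = 365 kJ.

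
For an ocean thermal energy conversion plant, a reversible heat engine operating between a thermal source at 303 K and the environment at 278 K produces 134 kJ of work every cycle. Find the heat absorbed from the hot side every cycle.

Q_H ≈ 1624 kJ

η_rev = 1 − T_C/T_H = 1 − 278.00/303.00 = 0.0825.
Q_H = W/η = 134/0.0825 = 1624 kJ.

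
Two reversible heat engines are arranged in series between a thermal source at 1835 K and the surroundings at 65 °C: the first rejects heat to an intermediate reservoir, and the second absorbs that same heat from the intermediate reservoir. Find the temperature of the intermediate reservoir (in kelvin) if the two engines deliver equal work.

T_m ≈ 1090 K

T_C = 65 °C → 65 + 273.15 = 338.15 K.
For reversible stages Q_m = Q_H·(T_m/T_H). Setting W₁ = Q_H(1 − T_m/T_H) equal to W₂ = Q_m(1 − T_C/T_m) = Q_H·(T_m − T_C)/T_H gives T_H − T_m = T_m − T_C, so T_m = (T_H + T_C)/2 = (1835.00 + 338.15)/2 = 1090 K.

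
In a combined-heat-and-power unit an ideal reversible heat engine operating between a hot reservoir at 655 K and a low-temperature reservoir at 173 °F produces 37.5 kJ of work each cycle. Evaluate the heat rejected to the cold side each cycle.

Q_C ≈ 43.4 kJ

T_C = 173 °F → (173 − 32) × 5/9 = 78.33 °C = 351.48 K.
The Carnot efficiency is η = 1 − T_C/T_H = 1 − 351.48/655.00 = 0.4634.
Since Q_C/Q_H = T_C/T_H and Q_H = W/η, Q_C = W·T_C/(T_H − T_C) = 37.5 × 351.48/303.52 = 43.4 kJ.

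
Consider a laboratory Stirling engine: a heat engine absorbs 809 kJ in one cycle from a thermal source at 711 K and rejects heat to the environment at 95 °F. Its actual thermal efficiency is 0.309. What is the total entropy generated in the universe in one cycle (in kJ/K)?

ΔS_univ ≈ 0.676 kJ/K

T_C = 95 °F → (95 − 32) × 5/9 = 35.00 °C = 308.15 K.
W = η·Q_H = 0.309 × 809 = 250.0 kJ, so Q_C = Q_H − W = 559.0 kJ.
The hot reservoir loses entropy Q_H/T_H = 809/711.00 = 1.138 kJ/K; the cold reservoir gains Q_C/T_C = 559.0/308.15 = 1.814 kJ/K.
ΔS_univ = −Q_H/T_H + Q_C/T_C = 0.676 kJ/K (> 0, since η = 0.309 < η_Carnot = 0.567).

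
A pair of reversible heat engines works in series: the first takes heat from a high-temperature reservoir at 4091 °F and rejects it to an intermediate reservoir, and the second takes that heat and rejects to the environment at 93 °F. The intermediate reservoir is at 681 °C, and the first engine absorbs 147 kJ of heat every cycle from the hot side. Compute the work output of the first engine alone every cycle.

W₁ ≈ 91.52 kJ

T_H = 4091 °F → (4091 − 32) × 5/9 = 2255.00 °C = 2528.15 K.
T_C = 93 °F → (93 − 32) × 5/9 = 33.89 °C = 307.04 K.
T_m = 681 °C → 681 + 273.15 = 954.15 K.
First-stage efficiency η₁ = 1 − T_m/T_H = 1 − 954.15/2528.15 = 0.6226.
W₁ = η₁·Q_H = 0.6226 × 147 = 91.52 kJ.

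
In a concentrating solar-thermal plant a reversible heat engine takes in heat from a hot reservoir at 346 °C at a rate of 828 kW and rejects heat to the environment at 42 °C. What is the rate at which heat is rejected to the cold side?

T_H = 346 °C → 346 + 273.15 = 619.15 K.
T_C = 42 °C → 42 + 273.15 = 315.15 K.
For a reversible engine, η = 1 − T_C/T_H = 1 − 315.15/619.15 = 0.4910.
For a reversible cycle Q_C/Q_H = T_C/T_H, so Q_C = 828 × 315.15/619.15 = 421 kW.

Q̇_C ≈ 421 kW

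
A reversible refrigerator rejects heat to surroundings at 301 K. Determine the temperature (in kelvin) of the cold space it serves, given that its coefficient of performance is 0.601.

T_C ≈ 113 K

COP_R = T_C/(T_H − T_C) ⇒ T_C = T_H·COP_R/(1 + COP_R) = 301.00 × 0.601/(1 + 0.601) = 113 K.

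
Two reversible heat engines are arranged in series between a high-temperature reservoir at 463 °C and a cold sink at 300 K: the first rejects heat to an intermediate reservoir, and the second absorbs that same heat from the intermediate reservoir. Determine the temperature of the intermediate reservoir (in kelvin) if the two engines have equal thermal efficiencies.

T_m ≈ 470 K

T_H = 463 °C → 463 + 273.15 = 736.15 K.
Equal efficiencies require 1 − T_m/T_H = 1 − T_C/T_m, i.e. T_m/T_H = T_C/T_m, so T_m = √(T_H·T_C) = √(736.15 × 300.00) = 470 K.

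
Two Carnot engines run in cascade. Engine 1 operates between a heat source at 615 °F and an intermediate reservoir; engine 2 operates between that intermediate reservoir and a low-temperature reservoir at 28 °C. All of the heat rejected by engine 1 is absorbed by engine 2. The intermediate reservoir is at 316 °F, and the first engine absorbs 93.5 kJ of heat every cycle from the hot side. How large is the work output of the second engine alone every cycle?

W₂ ≈ 20.3 kJ

T_H = 615 °F → (615 − 32) × 5/9 = 323.89 °C = 597.04 K.
T_C = 28 °C → 28 + 273.15 = 301.15 K.
T_m = 316 °F → (316 − 32) × 5/9 = 157.78 °C = 430.93 K.
Heat entering the second stage: Q_m = Q_H·(T_m/T_H) = 93.5 × 430.93/597.04 = 67.5 kJ.
Second-stage efficiency η₂ = 1 − T_C/T_m = 1 − 301.15/430.93 = 0.3012, so W₂ = η₂·Q_m = 20.3 kJ.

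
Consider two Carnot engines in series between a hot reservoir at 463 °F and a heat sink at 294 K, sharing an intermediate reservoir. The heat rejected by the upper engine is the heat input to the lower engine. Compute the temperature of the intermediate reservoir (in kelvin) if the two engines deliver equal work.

T_m ≈ 403 K

T_H = 463 °F → (463 − 32) × 5/9 = 239.44 °C = 512.59 K.
For reversible stages Q_m = Q_H·(T_m/T_H). Setting W₁ = Q_H(1 − T_m/T_H) equal to W₂ = Q_m(1 − T_C/T_m) = Q_H·(T_m − T_C)/T_H gives T_H − T_m = T_m − T_C, so T_m = (T_H + T_C)/2 = (512.59 + 294.00)/2 = 403 K.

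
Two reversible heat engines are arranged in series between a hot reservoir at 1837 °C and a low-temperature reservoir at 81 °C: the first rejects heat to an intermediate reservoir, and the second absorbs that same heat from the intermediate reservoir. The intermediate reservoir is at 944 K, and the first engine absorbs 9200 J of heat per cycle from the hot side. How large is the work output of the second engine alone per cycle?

T_H = 1837 °C → 1837 + 273.15 = 2110.15 K.
T_C = 81 °C → 81 + 273.15 = 354.15 K.
Heat entering the second stage: Q_m = Q_H·(T_m/T_H) = 9200 × 944.00/2110.15 = 4116 J.
Second-stage efficiency η₂ = 1 − T_C/T_m = 1 − 354.15/944.00 = 0.6248, so W₂ = η₂·Q_m = 2572 J.

W₂ ≈ 2572 J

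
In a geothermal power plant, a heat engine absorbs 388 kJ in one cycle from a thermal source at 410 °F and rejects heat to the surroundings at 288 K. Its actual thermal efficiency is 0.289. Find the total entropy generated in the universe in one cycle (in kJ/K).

T_H = 410 °F → (410 − 32) × 5/9 = 210.00 °C = 483.15 K.
W = η·Q_H = 0.289 × 388 = 112.1 kJ, so Q_C = Q_H − W = 275.9 kJ.
The hot reservoir loses entropy Q_H/T_H = 388/483.15 = 0.8031 kJ/K; the cold reservoir gains Q_C/T_C = 275.9/288.00 = 0.9579 kJ/K.
ΔS_univ = −Q_H/T_H + Q_C/T_C = 0.155 kJ/K (> 0, since η = 0.289 < η_Carnot = 0.404).

ΔS_univ ≈ 0.155 kJ/K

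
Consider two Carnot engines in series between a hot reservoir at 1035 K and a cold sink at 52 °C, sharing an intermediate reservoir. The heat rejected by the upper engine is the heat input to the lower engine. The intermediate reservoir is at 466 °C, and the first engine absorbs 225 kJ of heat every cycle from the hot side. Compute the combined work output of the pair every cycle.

T_C = 52 °C → 52 + 273.15 = 325.15 K.
Two reversible stages in series are equivalent to a single Carnot engine between T_H and T_C, so η_total = 1 − T_C/T_H = 1 − 325.15/1035.00 = 0.6858.
W_total = η_total · Q_H = 0.6858 × 225 = 154.3 kJ.

W_total ≈ 154.3 kJ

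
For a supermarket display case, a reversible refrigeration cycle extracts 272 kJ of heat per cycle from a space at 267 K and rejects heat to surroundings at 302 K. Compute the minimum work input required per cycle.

For a reversible refrigerator, COP_R = T_C/(T_H − T_C) = 267.00/35.00 = 7.6286.
W = Q_C/COP_R = 272/7.6286 = 35.7 kJ.

W_in ≈ 35.7 kJ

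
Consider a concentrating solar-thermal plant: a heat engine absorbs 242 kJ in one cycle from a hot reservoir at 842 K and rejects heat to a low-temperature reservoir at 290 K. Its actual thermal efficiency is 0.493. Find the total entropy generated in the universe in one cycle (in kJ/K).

ΔS_univ ≈ 0.1357 kJ/K

W = η·Q_H = 0.493 × 242 = 119.3 kJ, so Q_C = Q_H − W = 122.7 kJ.
Entropy balance on the reservoirs: −Q_H/T_H = -0.2874 kJ/K, +Q_C/T_C = 0.4231 kJ/K.
ΔS_univ = −Q_H/T_H + Q_C/T_C = 0.1357 kJ/K (> 0, since η = 0.493 < η_Carnot = 0.656).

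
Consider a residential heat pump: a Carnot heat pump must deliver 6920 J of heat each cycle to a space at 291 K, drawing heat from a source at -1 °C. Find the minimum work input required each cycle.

W_in ≈ 448.3 J

T_C = -1 °C → -1 + 273.15 = 272.15 K.
The Carnot heat-pump COP is COP_HP = T_H/(T_H − T_C) = 291.00/18.85 = 15.4377.
W = Q_H/COP_HP = 6920/15.4377 = 448.3 J.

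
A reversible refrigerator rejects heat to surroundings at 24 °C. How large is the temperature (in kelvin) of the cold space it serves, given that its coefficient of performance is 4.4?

T_C ≈ 242 K

T_H = 24 °C → 24 + 273.15 = 297.15 K.
COP_R = T_C/(T_H − T_C) ⇒ T_C = T_H·COP_R/(1 + COP_R) = 297.15 × 4.4/(1 + 4.4) = 242 K.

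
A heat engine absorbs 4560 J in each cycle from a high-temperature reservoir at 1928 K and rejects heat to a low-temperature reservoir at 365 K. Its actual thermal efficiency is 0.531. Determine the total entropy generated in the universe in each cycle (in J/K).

W = η·Q_H = 0.531 × 4560 = 2421 J, so Q_C = Q_H − W = 2139 J.
The hot reservoir loses entropy Q_H/T_H = 4560/1928.00 = 2.365 J/K; the cold reservoir gains Q_C/T_C = 2139/365.00 = 5.859 J/K.
ΔS_univ = −Q_H/T_H + Q_C/T_C = 3.49 J/K (> 0, since η = 0.531 < η_Carnot = 0.811).

ΔS_univ ≈ 3.49 J/K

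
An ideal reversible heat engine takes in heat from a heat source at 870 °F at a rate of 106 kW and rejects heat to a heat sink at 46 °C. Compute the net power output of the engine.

Ẇ ≈ 60.20 kW

T_H = 870 °F → (870 − 32) × 5/9 = 465.56 °C = 738.71 K.
T_C = 46 °C → 46 + 273.15 = 319.15 K.
For a reversible engine, η = 1 − T_C/T_H = 1 − 319.15/738.71 = 0.5680.
W = η·Q_H = 0.5680 × 106 = 60.20 kW.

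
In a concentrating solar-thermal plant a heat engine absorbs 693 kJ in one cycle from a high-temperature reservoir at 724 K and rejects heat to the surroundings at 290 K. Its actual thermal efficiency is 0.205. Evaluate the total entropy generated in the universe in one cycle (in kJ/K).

W = η·Q_H = 0.205 × 693 = 142.1 kJ, so Q_C = Q_H − W = 550.9 kJ.
The hot reservoir loses entropy Q_H/T_H = 693/724.00 = 0.9572 kJ/K; the cold reservoir gains Q_C/T_C = 550.9/290.00 = 1.900 kJ/K.
ΔS_univ = −Q_H/T_H + Q_C/T_C = 0.943 kJ/K (> 0, since η = 0.205 < η_Carnot = 0.599).

ΔS_univ ≈ 0.943 kJ/K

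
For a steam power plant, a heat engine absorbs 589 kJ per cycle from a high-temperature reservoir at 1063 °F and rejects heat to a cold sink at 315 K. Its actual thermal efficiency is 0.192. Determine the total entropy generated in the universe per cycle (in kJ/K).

ΔS_univ ≈ 0.815 kJ/K

T_H = 1063 °F → (1063 − 32) × 5/9 = 572.78 °C = 845.93 K.
W = η·Q_H = 0.192 × 589 = 113.1 kJ, so Q_C = Q_H − W = 475.9 kJ.
Entropy balance on the reservoirs: −Q_H/T_H = -0.6963 kJ/K, +Q_C/T_C = 1.511 kJ/K.
ΔS_univ = −Q_H/T_H + Q_C/T_C = 0.815 kJ/K (> 0, since η = 0.192 < η_Carnot = 0.628).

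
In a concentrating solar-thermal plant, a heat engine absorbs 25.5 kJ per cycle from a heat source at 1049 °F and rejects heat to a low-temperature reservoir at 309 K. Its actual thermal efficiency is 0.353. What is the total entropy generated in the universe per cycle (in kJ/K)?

T_H = 1049 °F → (1049 − 32) × 5/9 = 565.00 °C = 838.15 K.
W = η·Q_H = 0.353 × 25.5 = 9.002 kJ, so Q_C = Q_H − W = 16.50 kJ.
Reservoir entropy changes: ΔS_H = −Q_H/T_H = −25.5/838.15 = -0.03042 kJ/K and ΔS_C = +Q_C/T_C = 16.50/309.00 = 0.05339 kJ/K.
ΔS_univ = −Q_H/T_H + Q_C/T_C = 0.0230 kJ/K (> 0, since η = 0.353 < η_Carnot = 0.631).

ΔS_univ ≈ 0.0230 kJ/K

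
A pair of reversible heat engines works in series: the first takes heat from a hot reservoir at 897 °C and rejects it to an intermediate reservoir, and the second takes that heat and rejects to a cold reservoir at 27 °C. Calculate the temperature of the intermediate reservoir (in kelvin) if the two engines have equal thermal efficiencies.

T_H = 897 °C → 897 + 273.15 = 1170.15 K.
T_C = 27 °C → 27 + 273.15 = 300.15 K.
Equal efficiencies require 1 − T_m/T_H = 1 − T_C/T_m, i.e. T_m/T_H = T_C/T_m, so T_m = √(T_H·T_C) = √(1170.15 × 300.15) = 593 K.

T_m ≈ 593 K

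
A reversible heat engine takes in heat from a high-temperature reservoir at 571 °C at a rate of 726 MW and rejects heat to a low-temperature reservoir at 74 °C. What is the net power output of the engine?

Ẇ ≈ 427 MW

T_H = 571 °C → 571 + 273.15 = 844.15 K.
T_C = 74 °C → 74 + 273.15 = 347.15 K.
Since the cycle is reversible, η = 1 − T_C/T_H = 1 − 347.15/844.15 = 0.5888.
W = η·Q_H = 0.5888 × 726 = 427 MW.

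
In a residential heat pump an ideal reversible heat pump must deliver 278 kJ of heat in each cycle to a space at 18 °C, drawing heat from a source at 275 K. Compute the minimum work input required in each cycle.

W_in ≈ 15.42 kJ

T_H = 18 °C → 18 + 273.15 = 291.15 K.
The Carnot heat-pump COP is COP_HP = T_H/(T_H − T_C) = 291.15/16.15 = 18.0279.
W = Q_H/COP_HP = 278/18.0279 = 15.42 kJ.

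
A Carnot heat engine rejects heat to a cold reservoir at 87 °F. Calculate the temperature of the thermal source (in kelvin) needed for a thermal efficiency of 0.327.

T_C = 87 °F → (87 − 32) × 5/9 = 30.56 °C = 303.71 K.
From η = 1 − T_C/T_H, solving for T_H gives T_H = T_C/(1 − η) = 303.71/(1 − 0.327) = 451.3 K.

T_H ≈ 451.3 K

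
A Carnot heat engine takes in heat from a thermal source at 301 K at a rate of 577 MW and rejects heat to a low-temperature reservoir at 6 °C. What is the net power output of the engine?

Ẇ ≈ 41.9 MW

T_C = 6 °C → 6 + 273.15 = 279.15 K.
Since the cycle is reversible, η = 1 − T_C/T_H = 1 − 279.15/301.00 = 0.0726.
W = η·Q_H = 0.0726 × 577 = 41.9 MW.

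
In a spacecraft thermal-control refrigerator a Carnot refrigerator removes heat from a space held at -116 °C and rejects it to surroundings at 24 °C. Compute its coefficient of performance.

T_H = 24 °C → 24 + 273.15 = 297.15 K.
T_C = -116 °C → -116 + 273.15 = 157.15 K.
The reversible coefficient of performance is COP_R = T_C/(T_H − T_C) = 157.15/(297.15 − 157.15) = 1.12.

COP_R ≈ 1.12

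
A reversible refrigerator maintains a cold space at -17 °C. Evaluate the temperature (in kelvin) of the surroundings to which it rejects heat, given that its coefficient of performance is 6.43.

T_H ≈ 296 K

T_C = -17 °C → -17 + 273.15 = 256.15 K.
COP_R = T_C/(T_H − T_C) ⇒ T_H = T_C·(1 + 1/COP_R) = 256.15 × (1 + 1/6.43) = 296 K.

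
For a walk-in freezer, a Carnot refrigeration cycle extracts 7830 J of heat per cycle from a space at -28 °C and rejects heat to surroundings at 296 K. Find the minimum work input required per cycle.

W_in ≈ 1620 J

T_C = -28 °C → -28 + 273.15 = 245.15 K.
COP_R = T_C/(T_H − T_C) = 245.15/50.85 = 4.8210.
W = Q_C/COP_R = 7830/4.8210 = 1620 J.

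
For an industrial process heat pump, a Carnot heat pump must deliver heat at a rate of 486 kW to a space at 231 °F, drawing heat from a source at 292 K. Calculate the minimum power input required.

T_H = 231 °F → (231 − 32) × 5/9 = 110.56 °C = 383.71 K.
The Carnot heat-pump COP is COP_HP = T_H/(T_H − T_C) = 383.71/91.71 = 4.1841.
W = Q_H/COP_HP = 486/4.1841 = 116 kW.

Ẇ_in ≈ 116 kW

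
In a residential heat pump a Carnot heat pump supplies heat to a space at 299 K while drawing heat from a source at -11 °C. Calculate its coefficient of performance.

T_C = -11 °C → -11 + 273.15 = 262.15 K.
The Carnot heat-pump COP is COP_HP = T_H/(T_H − T_C) = 299.00/(299.00 − 262.15) = 8.11.

COP_HP ≈ 8.11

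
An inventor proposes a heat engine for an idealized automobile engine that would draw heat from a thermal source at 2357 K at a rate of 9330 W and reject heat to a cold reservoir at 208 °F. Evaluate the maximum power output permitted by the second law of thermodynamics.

T_C = 208 °F → (208 − 32) × 5/9 = 97.78 °C = 370.93 K.
No engine can exceed the Carnot limit: η_max = 1 − T_C/T_H = 1 − 370.93/2357.00 = 0.8426.
W_max = η_max · Q_H = 0.8426 × 9330 = 7860 W.

Ẇ_max ≈ 7860 W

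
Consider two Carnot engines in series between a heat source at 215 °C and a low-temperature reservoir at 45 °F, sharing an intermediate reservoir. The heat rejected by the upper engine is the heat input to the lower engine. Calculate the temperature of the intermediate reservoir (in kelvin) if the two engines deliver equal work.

T_H = 215 °C → 215 + 273.15 = 488.15 K.
T_C = 45 °F → (45 − 32) × 5/9 = 7.22 °C = 280.37 K.
For reversible stages Q_m = Q_H·(T_m/T_H). Setting W₁ = Q_H(1 − T_m/T_H) equal to W₂ = Q_m(1 − T_C/T_m) = Q_H·(T_m − T_C)/T_H gives T_H − T_m = T_m − T_C, so T_m = (T_H + T_C)/2 = (488.15 + 280.37)/2 = 384 K.

T_m ≈ 384 K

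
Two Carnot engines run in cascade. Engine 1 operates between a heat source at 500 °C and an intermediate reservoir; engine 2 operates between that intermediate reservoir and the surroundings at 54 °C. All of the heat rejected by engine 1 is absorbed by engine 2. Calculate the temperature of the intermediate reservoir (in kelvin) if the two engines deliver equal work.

T_H = 500 °C → 500 + 273.15 = 773.15 K.
T_C = 54 °C → 54 + 273.15 = 327.15 K.
For reversible stages Q_m = Q_H·(T_m/T_H). Setting W₁ = Q_H(1 − T_m/T_H) equal to W₂ = Q_m(1 − T_C/T_m) = Q_H·(T_m − T_C)/T_H gives T_H − T_m = T_m − T_C, so T_m = (T_H + T_C)/2 = (773.15 + 327.15)/2 = 550 K.

T_m ≈ 550 K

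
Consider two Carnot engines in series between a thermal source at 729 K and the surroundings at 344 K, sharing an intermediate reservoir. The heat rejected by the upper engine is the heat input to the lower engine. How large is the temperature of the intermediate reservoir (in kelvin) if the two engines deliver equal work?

T_m ≈ 536 K

For reversible stages Q_m = Q_H·(T_m/T_H). Setting W₁ = Q_H(1 − T_m/T_H) equal to W₂ = Q_m(1 − T_C/T_m) = Q_H·(T_m − T_C)/T_H gives T_H − T_m = T_m − T_C, so T_m = (T_H + T_C)/2 = (729.00 + 344.00)/2 = 536 K.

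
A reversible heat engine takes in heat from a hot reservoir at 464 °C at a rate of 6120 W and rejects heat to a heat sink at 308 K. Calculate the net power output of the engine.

T_H = 464 °C → 464 + 273.15 = 737.15 K.
Since the cycle is reversible, η = 1 − T_C/T_H = 1 − 308.00/737.15 = 0.5822.
W = η·Q_H = 0.5822 × 6120 = 3563 W.

Ẇ ≈ 3563 W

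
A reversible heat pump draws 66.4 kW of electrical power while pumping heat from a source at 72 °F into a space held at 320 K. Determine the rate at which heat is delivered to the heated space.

T_C = 72 °F → (72 − 32) × 5/9 = 22.22 °C = 295.37 K.
COP_HP = T_H/(T_H − T_C) = 320.00/24.63 = 12.9935.
Q_H = COP_HP · W = 12.9935 × 66.4 = 863 kW.

Q̇_H ≈ 863 kW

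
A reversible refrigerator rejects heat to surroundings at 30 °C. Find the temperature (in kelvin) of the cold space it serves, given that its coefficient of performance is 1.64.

T_H = 30 °C → 30 + 273.15 = 303.15 K.
COP_R = T_C/(T_H − T_C) ⇒ T_C = T_H·COP_R/(1 + COP_R) = 303.15 × 1.64/(1 + 1.64) = 188 K.

T_C ≈ 188 K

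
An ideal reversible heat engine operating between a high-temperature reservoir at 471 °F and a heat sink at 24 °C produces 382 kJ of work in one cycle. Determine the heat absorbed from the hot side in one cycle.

T_H = 471 °F → (471 − 32) × 5/9 = 243.89 °C = 517.04 K.
T_C = 24 °C → 24 + 273.15 = 297.15 K.
η_rev = 1 − T_C/T_H = 1 − 297.15/517.04 = 0.4253.
Q_H = W/η = 382/0.4253 = 898.2 kJ.

Q_H ≈ 898.2 kJ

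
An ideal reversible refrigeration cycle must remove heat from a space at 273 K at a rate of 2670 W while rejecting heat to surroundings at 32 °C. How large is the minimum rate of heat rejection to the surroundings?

T_H = 32 °C → 32 + 273.15 = 305.15 K.
For a reversible cycle Q_H/Q_C = T_H/T_C, so Q_H = Q_C·T_H/T_C = 2670 × 305.15/273.00 = 2980 W.

Q̇_H ≈ 2980 W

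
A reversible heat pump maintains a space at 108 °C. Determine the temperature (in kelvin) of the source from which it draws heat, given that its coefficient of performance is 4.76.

T_H = 108 °C → 108 + 273.15 = 381.15 K.
COP_HP = T_H/(T_H − T_C) ⇒ T_C = T_H·(COP_HP − 1)/COP_HP = 381.15 × (4.76 − 1)/4.76 = 301 K.

T_C ≈ 301 K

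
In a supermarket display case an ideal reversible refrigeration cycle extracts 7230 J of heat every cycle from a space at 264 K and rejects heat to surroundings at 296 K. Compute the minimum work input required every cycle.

W_in ≈ 876 J

Carnot COP: COP_R = T_C/(T_H − T_C) = 264.00/32.00 = 8.2500.
W = Q_C/COP_R = 7230/8.2500 = 876 J.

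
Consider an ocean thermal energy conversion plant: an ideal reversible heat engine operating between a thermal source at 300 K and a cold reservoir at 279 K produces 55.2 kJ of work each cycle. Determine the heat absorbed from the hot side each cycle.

Since the cycle is reversible, η = 1 − T_C/T_H = 1 − 279.00/300.00 = 0.0700.
Q_H = W/η = 55.2/0.0700 = 788.6 kJ.

Q_H ≈ 788.6 kJ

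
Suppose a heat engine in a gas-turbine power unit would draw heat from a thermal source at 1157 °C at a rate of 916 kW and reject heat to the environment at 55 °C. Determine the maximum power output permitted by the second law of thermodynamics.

Ẇ_max ≈ 705.8 kW

T_H = 1157 °C → 1157 + 273.15 = 1430.15 K.
T_C = 55 °C → 55 + 273.15 = 328.15 K.
The second-law ceiling is the Carnot efficiency, η_max = 1 − T_C/T_H = 1 − 328.15/1430.15 = 0.7705.
W_max = η_max · Q_H = 0.7705 × 916 = 705.8 kW.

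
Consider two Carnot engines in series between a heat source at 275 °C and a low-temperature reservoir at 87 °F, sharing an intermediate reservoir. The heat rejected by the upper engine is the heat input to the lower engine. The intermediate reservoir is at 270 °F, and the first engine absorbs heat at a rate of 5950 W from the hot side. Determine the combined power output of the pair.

T_H = 275 °C → 275 + 273.15 = 548.15 K.
T_C = 87 °F → (87 − 32) × 5/9 = 30.56 °C = 303.71 K.
Two reversible stages in series are equivalent to a single Carnot engine between T_H and T_C, so η_total = 1 − T_C/T_H = 1 − 303.71/548.15 = 0.4459.
W_total = η_total · Q_H = 0.4459 × 5950 = 2650 W.

Ẇ_total ≈ 2650 W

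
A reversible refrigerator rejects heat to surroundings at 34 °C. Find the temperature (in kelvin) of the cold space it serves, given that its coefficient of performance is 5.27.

T_H = 34 °C → 34 + 273.15 = 307.15 K.
COP_R = T_C/(T_H − T_C) ⇒ T_C = T_H·COP_R/(1 + COP_R) = 307.15 × 5.27/(1 + 5.27) = 258 K.

T_C ≈ 258 K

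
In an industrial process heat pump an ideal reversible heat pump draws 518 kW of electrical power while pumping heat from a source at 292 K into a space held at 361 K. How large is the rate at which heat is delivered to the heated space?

Q̇_H ≈ 2710 kW

COP_HP = T_H/(T_H − T_C) = 361.00/69.00 = 5.2319.
Q_H = COP_HP · W = 5.2319 × 518 = 2710 kW.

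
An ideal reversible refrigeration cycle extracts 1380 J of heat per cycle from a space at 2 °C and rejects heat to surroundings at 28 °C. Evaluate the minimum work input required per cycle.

T_H = 28 °C → 28 + 273.15 = 301.15 K.
T_C = 2 °C → 2 + 273.15 = 275.15 K.
The reversible coefficient of performance is COP_R = T_C/(T_H − T_C) = 275.15/26.00 = 10.5827.
W = Q_C/COP_R = 1380/10.5827 = 130 J.

W_in ≈ 130 J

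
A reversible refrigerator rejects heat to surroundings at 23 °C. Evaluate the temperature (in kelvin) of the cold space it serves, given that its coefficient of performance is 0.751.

T_C ≈ 127.0 K

T_H = 23 °C → 23 + 273.15 = 296.15 K.
COP_R = T_C/(T_H − T_C) ⇒ T_C = T_H·COP_R/(1 + COP_R) = 296.15 × 0.751/(1 + 0.751) = 127.0 K.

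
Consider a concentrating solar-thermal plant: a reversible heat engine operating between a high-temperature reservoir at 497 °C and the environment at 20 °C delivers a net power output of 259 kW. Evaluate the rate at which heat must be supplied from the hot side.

Q̇_H ≈ 418.2 kW

T_H = 497 °C → 497 + 273.15 = 770.15 K.
T_C = 20 °C → 20 + 273.15 = 293.15 K.
The Carnot efficiency is η = 1 − T_C/T_H = 1 − 293.15/770.15 = 0.6194.
Q_H = W/η = 259/0.6194 = 418.2 kW.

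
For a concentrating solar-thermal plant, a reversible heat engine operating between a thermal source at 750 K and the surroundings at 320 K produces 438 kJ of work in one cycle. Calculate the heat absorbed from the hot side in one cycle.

η_rev = 1 − T_C/T_H = 1 − 320.00/750.00 = 0.5733.
Q_H = W/η = 438/0.5733 = 764 kJ.

Q_H ≈ 764 kJ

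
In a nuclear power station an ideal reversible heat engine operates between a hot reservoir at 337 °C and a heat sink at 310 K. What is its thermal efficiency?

T_H = 337 °C → 337 + 273.15 = 610.15 K.
Carnot efficiency: η = 1 − T_C/T_H = 1 − 310.00/610.15 = 0.492.

η ≈ 0.492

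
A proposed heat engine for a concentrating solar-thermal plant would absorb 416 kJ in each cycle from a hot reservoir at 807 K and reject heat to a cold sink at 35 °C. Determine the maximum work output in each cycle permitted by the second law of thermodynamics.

T_C = 35 °C → 35 + 273.15 = 308.15 K.
No engine can exceed the Carnot limit: η_max = 1 − T_C/T_H = 1 − 308.15/807.00 = 0.6182.
W_max = η_max · Q_H = 0.6182 × 416 = 257 kJ.

W_max ≈ 257 kJ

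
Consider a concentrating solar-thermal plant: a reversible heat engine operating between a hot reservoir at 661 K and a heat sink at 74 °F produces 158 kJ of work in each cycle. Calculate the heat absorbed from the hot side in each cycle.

T_C = 74 °F → (74 − 32) × 5/9 = 23.33 °C = 296.48 K.
η_rev = 1 − T_C/T_H = 1 − 296.48/661.00 = 0.5515.
Q_H = W/η = 158/0.5515 = 286.5 kJ.

Q_H ≈ 286.5 kJ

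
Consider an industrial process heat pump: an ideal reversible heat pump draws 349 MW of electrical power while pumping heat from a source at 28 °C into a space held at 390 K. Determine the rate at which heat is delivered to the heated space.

T_C = 28 °C → 28 + 273.15 = 301.15 K.
For a reversible heat pump, COP_HP = T_H/(T_H − T_C) = 390.00/88.85 = 4.3894.
Q_H = COP_HP · W = 4.3894 × 349 = 1532 MW.

Q̇_H ≈ 1532 MW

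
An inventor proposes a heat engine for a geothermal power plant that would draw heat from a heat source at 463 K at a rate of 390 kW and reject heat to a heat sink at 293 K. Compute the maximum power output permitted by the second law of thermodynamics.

No engine can exceed the Carnot limit: η_max = 1 − T_C/T_H = 1 − 293.00/463.00 = 0.3672.
W_max = η_max · Q_H = 0.3672 × 390 = 143 kW.

Ẇ_max ≈ 143 kW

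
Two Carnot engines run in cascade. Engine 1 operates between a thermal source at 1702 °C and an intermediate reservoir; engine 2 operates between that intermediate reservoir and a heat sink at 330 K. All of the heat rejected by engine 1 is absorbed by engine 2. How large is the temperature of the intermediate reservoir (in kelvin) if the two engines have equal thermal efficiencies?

T_m ≈ 807 K

T_H = 1702 °C → 1702 + 273.15 = 1975.15 K.
Equal efficiencies require 1 − T_m/T_H = 1 − T_C/T_m, i.e. T_m/T_H = T_C/T_m, so T_m = √(T_H·T_C) = √(1975.15 × 330.00) = 807 K.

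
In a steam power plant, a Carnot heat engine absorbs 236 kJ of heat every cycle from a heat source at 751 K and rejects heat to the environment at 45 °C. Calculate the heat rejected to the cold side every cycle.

Q_C ≈ 100 kJ

T_C = 45 °C → 45 + 273.15 = 318.15 K.
The Carnot efficiency is η = 1 − T_C/T_H = 1 − 318.15/751.00 = 0.5764.
For a reversible cycle Q_C/Q_H = T_C/T_H, so Q_C = 236 × 318.15/751.00 = 100 kJ.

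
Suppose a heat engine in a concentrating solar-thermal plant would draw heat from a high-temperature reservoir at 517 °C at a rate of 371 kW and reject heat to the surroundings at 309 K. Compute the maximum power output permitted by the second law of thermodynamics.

Ẇ_max ≈ 226 kW

T_H = 517 °C → 517 + 273.15 = 790.15 K.
The second-law ceiling is the Carnot efficiency, η_max = 1 − T_C/T_H = 1 − 309.00/790.15 = 0.6089.
W_max = η_max · Q_H = 0.6089 × 371 = 226 kW.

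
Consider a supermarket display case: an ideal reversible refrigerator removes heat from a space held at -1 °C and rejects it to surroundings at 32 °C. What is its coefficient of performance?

T_H = 32 °C → 32 + 273.15 = 305.15 K.
T_C = -1 °C → -1 + 273.15 = 272.15 K.
For a reversible refrigerator, COP_R = T_C/(T_H − T_C) = 272.15/(305.15 − 272.15) = 8.25.

COP_R ≈ 8.25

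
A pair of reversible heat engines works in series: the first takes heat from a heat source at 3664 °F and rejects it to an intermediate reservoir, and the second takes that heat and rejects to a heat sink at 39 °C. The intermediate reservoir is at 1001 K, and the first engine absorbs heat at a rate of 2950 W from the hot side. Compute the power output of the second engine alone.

T_H = 3664 °F → (3664 − 32) × 5/9 = 2017.78 °C = 2290.93 K.
T_C = 39 °C → 39 + 273.15 = 312.15 K.
Heat entering the second stage: Q_m = Q_H·(T_m/T_H) = 2950 × 1001.00/2290.93 = 1289 W.
Second-stage efficiency η₂ = 1 − T_C/T_m = 1 − 312.15/1001.00 = 0.6882, so W₂ = η₂·Q_m = 887.0 W.

Ẇ₂ ≈ 887.0 W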